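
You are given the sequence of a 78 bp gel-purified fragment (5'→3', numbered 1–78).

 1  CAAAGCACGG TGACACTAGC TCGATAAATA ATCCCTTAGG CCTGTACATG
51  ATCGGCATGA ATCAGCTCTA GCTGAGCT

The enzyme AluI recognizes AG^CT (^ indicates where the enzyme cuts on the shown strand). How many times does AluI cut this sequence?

4

AGCT occurs starting at positions 18, 64, 70, 75.
AluI cuts at 4 sites.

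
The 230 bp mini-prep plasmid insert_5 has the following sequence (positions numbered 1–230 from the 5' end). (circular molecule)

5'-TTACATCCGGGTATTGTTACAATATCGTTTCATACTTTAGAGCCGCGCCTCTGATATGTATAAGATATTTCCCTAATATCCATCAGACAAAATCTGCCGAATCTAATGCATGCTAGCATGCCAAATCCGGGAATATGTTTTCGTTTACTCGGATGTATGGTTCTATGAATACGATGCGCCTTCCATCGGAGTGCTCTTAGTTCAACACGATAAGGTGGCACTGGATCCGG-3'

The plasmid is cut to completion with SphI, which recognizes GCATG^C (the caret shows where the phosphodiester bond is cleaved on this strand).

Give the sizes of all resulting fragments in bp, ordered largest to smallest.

222, 8 bp

SphI sites (GCATGC) start at positions 108, 116.
SphI cuts after base 5 of each site (before the last base), so after positions 112, 120.
Circular molecule, 2 cuts → 2 fragments:
  113–120 → 8 bp
  121–230 then 1–112 → 110 + 112 = 222 bp
Sorted largest to smallest: 222, 8 bp.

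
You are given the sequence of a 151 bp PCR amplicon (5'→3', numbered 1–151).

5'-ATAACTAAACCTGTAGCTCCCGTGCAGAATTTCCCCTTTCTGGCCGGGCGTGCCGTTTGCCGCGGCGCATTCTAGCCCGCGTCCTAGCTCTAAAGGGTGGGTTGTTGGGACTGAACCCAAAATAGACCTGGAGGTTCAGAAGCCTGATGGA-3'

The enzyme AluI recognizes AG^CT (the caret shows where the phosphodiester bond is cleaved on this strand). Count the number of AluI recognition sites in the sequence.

AGCT occurs starting at positions 15, 86.
AluI cuts at 2 sites.

2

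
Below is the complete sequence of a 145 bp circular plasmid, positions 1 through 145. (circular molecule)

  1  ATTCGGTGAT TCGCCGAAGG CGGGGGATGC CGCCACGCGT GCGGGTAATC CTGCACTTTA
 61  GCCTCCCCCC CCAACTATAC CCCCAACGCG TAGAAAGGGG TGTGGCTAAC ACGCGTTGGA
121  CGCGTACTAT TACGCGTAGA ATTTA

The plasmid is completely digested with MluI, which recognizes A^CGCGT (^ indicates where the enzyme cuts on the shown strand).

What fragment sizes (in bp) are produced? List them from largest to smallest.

MluI sites (ACGCGT) start at positions 35, 86, 111, 120, 132.
MluI cuts after the first base of each site, so after positions 35, 86, 111, 120, 132.
Circular molecule, 5 cuts → 5 fragments:
  36–86 → 51 bp
  87–111 → 25 bp
  112–120 → 9 bp
  121–132 → 12 bp
  133–145 then 1–35 → 13 + 35 = 48 bp
Sorted largest to smallest: 51, 48, 25, 12, 9 bp.

51, 48, 25, 12, 9 bp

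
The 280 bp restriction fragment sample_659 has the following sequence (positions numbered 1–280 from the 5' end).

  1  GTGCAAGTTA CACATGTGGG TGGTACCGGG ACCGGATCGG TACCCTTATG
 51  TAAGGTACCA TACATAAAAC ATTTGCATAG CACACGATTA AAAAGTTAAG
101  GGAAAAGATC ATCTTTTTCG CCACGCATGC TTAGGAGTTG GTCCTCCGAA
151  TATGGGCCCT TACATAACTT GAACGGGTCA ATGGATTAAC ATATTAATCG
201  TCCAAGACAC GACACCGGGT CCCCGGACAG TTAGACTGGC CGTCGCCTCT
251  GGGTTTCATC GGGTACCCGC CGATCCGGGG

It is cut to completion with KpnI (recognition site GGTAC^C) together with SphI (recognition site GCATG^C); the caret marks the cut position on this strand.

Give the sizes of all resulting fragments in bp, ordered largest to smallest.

KpnI sites (GGTACC) start at positions 22, 39, 54, 262.
KpnI cuts after base 5 of each site (before the last base), so after positions 26, 43, 58, 266.
The SphI site (GCATGC) starts at position 125.
SphI cuts after base 5 of each site (before the last base), so after position 129.
Combined cut positions: 26, 43, 58, 129, 266.
Linear molecule, 5 cuts → 6 fragments:
  1–26 → 26 bp
  27–43 → 17 bp
  44–58 → 15 bp
  59–129 → 71 bp
  130–266 → 137 bp
  267–280 → 14 bp
Sorted largest to smallest: 137, 71, 26, 17, 15, 14 bp.

137, 71, 26, 17, 15, 14 bp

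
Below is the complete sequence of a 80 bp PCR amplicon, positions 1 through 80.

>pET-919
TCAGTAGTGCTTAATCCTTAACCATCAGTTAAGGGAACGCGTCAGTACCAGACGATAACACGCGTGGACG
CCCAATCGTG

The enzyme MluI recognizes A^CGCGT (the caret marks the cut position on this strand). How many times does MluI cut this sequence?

ACGCGT occurs starting at positions 37, 60.
MluI cuts at 2 sites.

2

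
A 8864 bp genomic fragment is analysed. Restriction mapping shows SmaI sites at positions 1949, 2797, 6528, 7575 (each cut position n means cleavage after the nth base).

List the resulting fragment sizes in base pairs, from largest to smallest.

Linear molecule, 4 cuts → 5 fragments:
  1949 − 0 = 1949 bp
  2797 − 1949 = 848 bp
  6528 − 2797 = 3731 bp
  7575 − 6528 = 1047 bp
  8864 − 7575 = 1289 bp
Sorted largest to smallest: 3731, 1949, 1289, 1047, 848 bp.

3731, 1949, 1289, 1047, 848 bp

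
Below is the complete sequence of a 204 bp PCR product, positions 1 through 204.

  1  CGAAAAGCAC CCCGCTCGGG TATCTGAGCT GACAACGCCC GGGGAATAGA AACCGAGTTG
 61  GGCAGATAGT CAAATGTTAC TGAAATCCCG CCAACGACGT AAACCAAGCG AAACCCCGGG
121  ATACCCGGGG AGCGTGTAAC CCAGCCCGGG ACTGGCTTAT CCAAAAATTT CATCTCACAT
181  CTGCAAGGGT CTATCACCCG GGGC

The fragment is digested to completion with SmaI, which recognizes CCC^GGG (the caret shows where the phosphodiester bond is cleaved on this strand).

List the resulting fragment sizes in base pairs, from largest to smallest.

77, 52, 40, 21, 9, 5 bp

SmaI sites (CCCGGG) start at positions 38, 115, 124, 145, 197.
SmaI cuts after base 3 of each site, so after positions 40, 117, 126, 147, 199.
Linear molecule, 5 cuts → 6 fragments:
  1–40 → 40 bp
  41–117 → 77 bp
  118–126 → 9 bp
  127–147 → 21 bp
  148–199 → 52 bp
  200–204 → 5 bp
Sorted largest to smallest: 77, 52, 40, 21, 9, 5 bp.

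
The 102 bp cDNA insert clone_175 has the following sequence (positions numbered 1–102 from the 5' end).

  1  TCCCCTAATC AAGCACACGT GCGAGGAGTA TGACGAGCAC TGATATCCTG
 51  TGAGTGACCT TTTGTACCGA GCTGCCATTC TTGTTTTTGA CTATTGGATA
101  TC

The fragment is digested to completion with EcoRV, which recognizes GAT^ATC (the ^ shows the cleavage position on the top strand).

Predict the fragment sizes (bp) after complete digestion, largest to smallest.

55, 44, 3 bp

EcoRV sites (GATATC) start at positions 42, 97.
EcoRV cuts after base 3 of each site, so after positions 44, 99.
Linear molecule, 2 cuts → 3 fragments:
  1–44 → 44 bp
  45–99 → 55 bp
  100–102 → 3 bp
Sorted largest to smallest: 55, 44, 3 bp.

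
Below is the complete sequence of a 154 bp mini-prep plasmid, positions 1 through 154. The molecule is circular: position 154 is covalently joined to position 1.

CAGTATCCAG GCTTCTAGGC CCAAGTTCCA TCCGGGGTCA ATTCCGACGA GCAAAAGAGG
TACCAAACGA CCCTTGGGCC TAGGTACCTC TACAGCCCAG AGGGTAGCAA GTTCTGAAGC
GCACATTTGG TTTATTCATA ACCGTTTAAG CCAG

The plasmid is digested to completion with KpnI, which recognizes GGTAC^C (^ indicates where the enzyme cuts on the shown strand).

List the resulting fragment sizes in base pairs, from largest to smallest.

KpnI sites (GGTACC) start at positions 59, 83.
KpnI cuts after base 5 of each site (before the last base), so after positions 63, 87.
Circular molecule, 2 cuts → 2 fragments:
  64–87 → 24 bp
  88–154 then 1–63 → 67 + 63 = 130 bp
Sorted largest to smallest: 130, 24 bp.

130, 24 bp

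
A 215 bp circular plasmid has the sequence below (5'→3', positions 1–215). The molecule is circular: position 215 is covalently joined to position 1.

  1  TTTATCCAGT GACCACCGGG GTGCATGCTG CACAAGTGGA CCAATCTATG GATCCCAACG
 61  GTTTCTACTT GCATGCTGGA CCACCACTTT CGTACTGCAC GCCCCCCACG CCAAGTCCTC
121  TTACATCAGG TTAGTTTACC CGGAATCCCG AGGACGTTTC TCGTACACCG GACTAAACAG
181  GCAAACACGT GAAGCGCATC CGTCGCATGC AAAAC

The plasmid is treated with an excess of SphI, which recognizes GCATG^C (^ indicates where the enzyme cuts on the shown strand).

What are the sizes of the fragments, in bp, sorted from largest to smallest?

SphI sites (GCATGC) start at positions 23, 71, 205.
SphI cuts after base 5 of each site (before the last base), so after positions 27, 75, 209.
Circular molecule, 3 cuts → 3 fragments:
  28–75 → 48 bp
  76–209 → 134 bp
  210–215 then 1–27 → 6 + 27 = 33 bp
Sorted largest to smallest: 134, 48, 33 bp.

134, 48, 33 bp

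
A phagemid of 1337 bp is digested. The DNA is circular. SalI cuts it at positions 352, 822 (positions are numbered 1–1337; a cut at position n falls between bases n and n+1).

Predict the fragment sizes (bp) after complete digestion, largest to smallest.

867, 470 bp

Circular molecule, 2 cuts → 2 fragments:
  822 − 352 = 470 bp
  wrap: 1337 − 822 + 352 = 867 bp
Sorted largest to smallest: 867, 470 bp.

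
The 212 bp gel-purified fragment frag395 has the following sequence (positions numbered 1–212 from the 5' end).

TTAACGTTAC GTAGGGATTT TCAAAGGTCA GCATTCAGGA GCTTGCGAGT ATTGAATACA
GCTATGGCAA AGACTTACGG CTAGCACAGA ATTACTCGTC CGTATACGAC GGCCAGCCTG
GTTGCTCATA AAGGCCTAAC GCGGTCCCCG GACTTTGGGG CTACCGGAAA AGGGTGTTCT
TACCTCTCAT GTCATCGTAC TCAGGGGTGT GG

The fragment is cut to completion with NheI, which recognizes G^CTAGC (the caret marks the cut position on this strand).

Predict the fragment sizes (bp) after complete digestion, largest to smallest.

The NheI site (GCTAGC) starts at position 80.
NheI cuts after the first base of each site, so after position 80.
Linear molecule, 1 cut → 2 fragments:
  1–80 → 80 bp
  81–212 → 132 bp
Sorted largest to smallest: 132, 80 bp.

132, 80 bp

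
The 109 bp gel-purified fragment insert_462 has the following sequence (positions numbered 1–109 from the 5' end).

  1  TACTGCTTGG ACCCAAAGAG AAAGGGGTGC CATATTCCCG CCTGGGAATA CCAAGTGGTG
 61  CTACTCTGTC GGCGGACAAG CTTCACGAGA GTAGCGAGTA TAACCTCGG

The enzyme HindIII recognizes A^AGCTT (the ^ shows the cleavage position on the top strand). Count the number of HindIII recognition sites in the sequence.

AAGCTT occurs starting at position 78.
HindIII cuts at 1 site.

1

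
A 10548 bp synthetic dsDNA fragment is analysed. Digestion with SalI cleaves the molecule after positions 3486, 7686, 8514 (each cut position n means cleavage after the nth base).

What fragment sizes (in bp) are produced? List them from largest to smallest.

4200, 3486, 2034, 828 bp

Linear molecule, 3 cuts → 4 fragments:
  3486 − 0 = 3486 bp
  7686 − 3486 = 4200 bp
  8514 − 7686 = 828 bp
  10548 − 8514 = 2034 bp
Sorted largest to smallest: 4200, 3486, 2034, 828 bp.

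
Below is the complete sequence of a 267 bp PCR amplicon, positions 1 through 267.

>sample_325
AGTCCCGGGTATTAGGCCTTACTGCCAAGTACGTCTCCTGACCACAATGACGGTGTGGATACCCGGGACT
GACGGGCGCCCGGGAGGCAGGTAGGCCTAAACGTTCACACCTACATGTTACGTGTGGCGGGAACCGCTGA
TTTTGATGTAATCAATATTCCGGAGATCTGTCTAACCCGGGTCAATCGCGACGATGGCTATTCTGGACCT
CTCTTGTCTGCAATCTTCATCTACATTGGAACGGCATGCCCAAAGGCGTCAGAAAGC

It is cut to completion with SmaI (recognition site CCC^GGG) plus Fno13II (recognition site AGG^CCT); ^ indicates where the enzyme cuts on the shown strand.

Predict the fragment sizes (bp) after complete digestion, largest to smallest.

89, 83, 48, 17, 14, 10, 6 bp

SmaI sites (CCCGGG) start at positions 4, 62, 79, 176.
SmaI cuts after base 3 of each site, so after positions 6, 64, 81, 178.
Fno13II sites (AGGCCT) start at positions 14, 93.
Fno13II cuts after base 3 of each site, so after positions 16, 95.
Combined cut positions: 6, 16, 64, 81, 95, 178.
Linear molecule, 6 cuts → 7 fragments:
  1–6 → 6 bp
  7–16 → 10 bp
  17–64 → 48 bp
  65–81 → 17 bp
  82–95 → 14 bp
  96–178 → 83 bp
  179–267 → 89 bp
Sorted largest to smallest: 89, 83, 48, 17, 14, 10, 6 bp.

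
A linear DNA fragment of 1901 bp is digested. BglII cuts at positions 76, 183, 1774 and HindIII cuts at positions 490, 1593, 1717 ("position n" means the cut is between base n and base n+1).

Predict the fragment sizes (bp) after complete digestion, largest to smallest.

1103, 307, 127, 124, 107, 76, 57 bp

Combined cut positions (sorted): 76, 183, 490, 1593, 1717, 1774.
Linear molecule, 6 cuts → 7 fragments:
  76 − 0 = 76 bp
  183 − 76 = 107 bp
  490 − 183 = 307 bp
  1593 − 490 = 1103 bp
  1717 − 1593 = 124 bp
  1774 − 1717 = 57 bp
  1901 − 1774 = 127 bp
Sorted largest to smallest: 1103, 307, 127, 124, 107, 76, 57 bp.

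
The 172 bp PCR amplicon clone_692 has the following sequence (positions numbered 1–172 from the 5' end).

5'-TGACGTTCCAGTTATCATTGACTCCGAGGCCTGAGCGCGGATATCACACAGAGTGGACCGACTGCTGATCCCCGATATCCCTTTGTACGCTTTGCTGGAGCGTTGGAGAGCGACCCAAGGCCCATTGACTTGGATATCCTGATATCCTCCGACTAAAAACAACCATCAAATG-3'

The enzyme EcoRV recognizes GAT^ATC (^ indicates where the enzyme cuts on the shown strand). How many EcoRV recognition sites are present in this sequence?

GATATC occurs starting at positions 40, 74, 133, 141.
EcoRV cuts at 4 sites.

4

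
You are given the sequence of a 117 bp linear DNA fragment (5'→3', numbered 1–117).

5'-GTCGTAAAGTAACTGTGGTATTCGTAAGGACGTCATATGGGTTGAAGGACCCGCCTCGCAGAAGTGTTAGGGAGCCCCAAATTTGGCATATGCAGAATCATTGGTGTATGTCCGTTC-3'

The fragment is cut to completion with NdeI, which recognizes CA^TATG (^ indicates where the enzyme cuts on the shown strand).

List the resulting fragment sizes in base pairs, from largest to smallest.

53, 35, 29 bp

NdeI sites (CATATG) start at positions 34, 87.
NdeI cuts after base 2 of each site, so after positions 35, 88.
Linear molecule, 2 cuts → 3 fragments:
  1–35 → 35 bp
  36–88 → 53 bp
  89–117 → 29 bp
Sorted largest to smallest: 53, 35, 29 bp.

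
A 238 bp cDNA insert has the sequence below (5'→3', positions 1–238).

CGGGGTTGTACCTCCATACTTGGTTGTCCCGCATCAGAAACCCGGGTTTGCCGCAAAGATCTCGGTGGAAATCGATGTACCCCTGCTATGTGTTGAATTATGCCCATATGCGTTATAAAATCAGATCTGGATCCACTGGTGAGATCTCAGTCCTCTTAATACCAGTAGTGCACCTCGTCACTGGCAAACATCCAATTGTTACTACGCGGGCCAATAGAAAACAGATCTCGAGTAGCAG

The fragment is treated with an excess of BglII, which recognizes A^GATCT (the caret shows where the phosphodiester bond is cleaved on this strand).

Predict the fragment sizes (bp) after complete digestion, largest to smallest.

BglII sites (AGATCT) start at positions 57, 123, 142, 223.
BglII cuts after the first base of each site, so after positions 57, 123, 142, 223.
Linear molecule, 4 cuts → 5 fragments:
  1–57 → 57 bp
  58–123 → 66 bp
  124–142 → 19 bp
  143–223 → 81 bp
  224–238 → 15 bp
Sorted largest to smallest: 81, 66, 57, 19, 15 bp.

81, 66, 57, 19, 15 bp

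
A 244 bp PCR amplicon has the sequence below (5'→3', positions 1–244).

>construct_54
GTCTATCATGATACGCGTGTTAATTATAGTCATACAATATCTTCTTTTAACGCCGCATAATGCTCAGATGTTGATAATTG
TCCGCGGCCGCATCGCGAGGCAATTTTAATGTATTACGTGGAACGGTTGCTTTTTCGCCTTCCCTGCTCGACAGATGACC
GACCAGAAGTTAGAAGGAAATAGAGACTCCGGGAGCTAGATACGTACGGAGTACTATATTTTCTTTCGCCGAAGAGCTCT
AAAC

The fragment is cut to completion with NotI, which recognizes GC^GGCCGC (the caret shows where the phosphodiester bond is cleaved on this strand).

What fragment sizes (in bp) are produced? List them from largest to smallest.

159, 85 bp

The NotI site (GCGGCCGC) starts at position 84.
NotI cuts after base 2 of each site, so after position 85.
Linear molecule, 1 cut → 2 fragments:
  1–85 → 85 bp
  86–244 → 159 bp
Sorted largest to smallest: 159, 85 bp.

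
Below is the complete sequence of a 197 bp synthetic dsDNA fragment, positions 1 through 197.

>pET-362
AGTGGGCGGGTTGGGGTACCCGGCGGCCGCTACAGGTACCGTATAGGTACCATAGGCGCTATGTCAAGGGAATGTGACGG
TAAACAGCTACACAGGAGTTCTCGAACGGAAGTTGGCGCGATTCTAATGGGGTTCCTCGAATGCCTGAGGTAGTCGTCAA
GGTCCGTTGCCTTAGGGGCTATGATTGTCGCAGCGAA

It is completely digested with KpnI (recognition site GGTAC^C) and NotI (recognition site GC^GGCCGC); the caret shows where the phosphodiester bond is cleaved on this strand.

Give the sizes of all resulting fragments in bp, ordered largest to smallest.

KpnI sites (GGTACC) start at positions 15, 35, 46.
KpnI cuts after base 5 of each site (before the last base), so after positions 19, 39, 50.
The NotI site (GCGGCCGC) starts at position 23.
NotI cuts after base 2 of each site, so after position 24.
Combined cut positions: 19, 24, 39, 50.
Linear molecule, 4 cuts → 5 fragments:
  1–19 → 19 bp
  20–24 → 5 bp
  25–39 → 15 bp
  40–50 → 11 bp
  51–197 → 147 bp
Sorted largest to smallest: 147, 19, 15, 11, 5 bp.

147, 19, 15, 11, 5 bp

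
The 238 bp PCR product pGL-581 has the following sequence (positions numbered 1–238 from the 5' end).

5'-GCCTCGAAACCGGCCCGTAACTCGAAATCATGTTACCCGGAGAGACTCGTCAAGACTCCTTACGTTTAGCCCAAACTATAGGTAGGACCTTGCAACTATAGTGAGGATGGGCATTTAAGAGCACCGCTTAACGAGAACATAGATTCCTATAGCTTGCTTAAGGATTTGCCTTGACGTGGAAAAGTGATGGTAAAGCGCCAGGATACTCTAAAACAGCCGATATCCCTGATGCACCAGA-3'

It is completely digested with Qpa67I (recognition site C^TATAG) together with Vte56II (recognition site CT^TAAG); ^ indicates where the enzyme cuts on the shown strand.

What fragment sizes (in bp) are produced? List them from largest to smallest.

Qpa67I sites (CTATAG) start at positions 76, 96, 147.
Qpa67I cuts after the first base of each site, so after positions 76, 96, 147.
The Vte56II site (CTTAAG) starts at position 157.
Vte56II cuts after base 2 of each site, so after position 158.
Combined cut positions: 76, 96, 147, 158.
Linear molecule, 4 cuts → 5 fragments:
  1–76 → 76 bp
  77–96 → 20 bp
  97–147 → 51 bp
  148–158 → 11 bp
  159–238 → 80 bp
Sorted largest to smallest: 80, 76, 51, 20, 11 bp.

80, 76, 51, 20, 11 bp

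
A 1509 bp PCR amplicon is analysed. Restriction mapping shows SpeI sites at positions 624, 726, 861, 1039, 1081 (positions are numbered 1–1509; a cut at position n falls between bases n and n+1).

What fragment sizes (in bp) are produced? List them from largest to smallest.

Linear molecule, 5 cuts → 6 fragments:
  624 − 0 = 624 bp
  726 − 624 = 102 bp
  861 − 726 = 135 bp
  1039 − 861 = 178 bp
  1081 − 1039 = 42 bp
  1509 − 1081 = 428 bp
Sorted largest to smallest: 624, 428, 178, 135, 102, 42 bp.

624, 428, 178, 135, 102, 42 bp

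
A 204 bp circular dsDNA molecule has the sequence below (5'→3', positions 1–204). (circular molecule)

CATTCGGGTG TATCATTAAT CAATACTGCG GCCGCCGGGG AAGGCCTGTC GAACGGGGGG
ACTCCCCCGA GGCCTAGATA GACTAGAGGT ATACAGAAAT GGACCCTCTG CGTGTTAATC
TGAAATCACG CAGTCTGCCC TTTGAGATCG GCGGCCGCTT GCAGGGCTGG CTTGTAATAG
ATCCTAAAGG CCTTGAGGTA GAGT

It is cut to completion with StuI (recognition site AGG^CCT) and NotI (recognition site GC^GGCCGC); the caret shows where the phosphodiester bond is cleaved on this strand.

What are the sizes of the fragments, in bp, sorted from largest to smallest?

StuI sites (AGGCCT) start at positions 42, 70, 188.
StuI cuts after base 3 of each site, so after positions 44, 72, 190.
NotI sites (GCGGCCGC) start at positions 28, 151.
NotI cuts after base 2 of each site, so after positions 29, 152.
Combined cut positions: 29, 44, 72, 152, 190.
Circular molecule, 5 cuts → 5 fragments:
  30–44 → 15 bp
  45–72 → 28 bp
  73–152 → 80 bp
  153–190 → 38 bp
  191–204 then 1–29 → 14 + 29 = 43 bp
Sorted largest to smallest: 80, 43, 38, 28, 15 bp.

80, 43, 38, 28, 15 bp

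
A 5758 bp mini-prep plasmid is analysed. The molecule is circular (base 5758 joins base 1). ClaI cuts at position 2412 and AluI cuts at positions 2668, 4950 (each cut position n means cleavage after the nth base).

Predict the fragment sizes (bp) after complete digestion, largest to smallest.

Combined cut positions (sorted): 2412, 2668, 4950.
Circular molecule, 3 cuts → 3 fragments:
  2668 − 2412 = 256 bp
  4950 − 2668 = 2282 bp
  wrap: 5758 − 4950 + 2412 = 3220 bp
Sorted largest to smallest: 3220, 2282, 256 bp.

3220, 2282, 256 bp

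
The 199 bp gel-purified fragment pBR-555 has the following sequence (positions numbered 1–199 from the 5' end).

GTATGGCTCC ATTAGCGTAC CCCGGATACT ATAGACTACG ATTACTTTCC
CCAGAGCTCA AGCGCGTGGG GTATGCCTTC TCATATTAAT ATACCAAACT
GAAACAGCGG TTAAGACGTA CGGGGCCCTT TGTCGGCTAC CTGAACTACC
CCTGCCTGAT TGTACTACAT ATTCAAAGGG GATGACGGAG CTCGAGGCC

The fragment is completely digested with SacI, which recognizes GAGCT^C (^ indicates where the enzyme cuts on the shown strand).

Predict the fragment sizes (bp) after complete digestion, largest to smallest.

134, 58, 7 bp

SacI sites (GAGCTC) start at positions 54, 188.
SacI cuts after base 5 of each site (before the last base), so after positions 58, 192.
Linear molecule, 2 cuts → 3 fragments:
  1–58 → 58 bp
  59–192 → 134 bp
  193–199 → 7 bp
Sorted largest to smallest: 134, 58, 7 bp.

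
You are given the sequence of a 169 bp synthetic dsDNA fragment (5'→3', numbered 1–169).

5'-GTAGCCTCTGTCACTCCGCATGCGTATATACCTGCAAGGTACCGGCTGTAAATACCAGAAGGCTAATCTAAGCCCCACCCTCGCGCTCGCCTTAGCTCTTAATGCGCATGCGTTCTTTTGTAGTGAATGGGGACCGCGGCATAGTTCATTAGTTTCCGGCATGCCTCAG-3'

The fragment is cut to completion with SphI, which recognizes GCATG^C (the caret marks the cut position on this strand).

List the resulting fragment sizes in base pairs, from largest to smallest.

SphI sites (GCATGC) start at positions 18, 106, 159.
SphI cuts after base 5 of each site (before the last base), so after positions 22, 110, 163.
Linear molecule, 3 cuts → 4 fragments:
  1–22 → 22 bp
  23–110 → 88 bp
  111–163 → 53 bp
  164–169 → 6 bp
Sorted largest to smallest: 88, 53, 22, 6 bp.

88, 53, 22, 6 bp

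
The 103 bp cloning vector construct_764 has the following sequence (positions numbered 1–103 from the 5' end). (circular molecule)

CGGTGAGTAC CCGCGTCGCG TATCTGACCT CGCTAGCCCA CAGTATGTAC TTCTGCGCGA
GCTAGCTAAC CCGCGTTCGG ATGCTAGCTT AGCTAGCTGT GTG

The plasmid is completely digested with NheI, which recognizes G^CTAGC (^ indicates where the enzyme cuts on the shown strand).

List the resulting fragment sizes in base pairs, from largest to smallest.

NheI sites (GCTAGC) start at positions 32, 61, 83, 92.
NheI cuts after the first base of each site, so after positions 32, 61, 83, 92.
Circular molecule, 4 cuts → 4 fragments:
  33–61 → 29 bp
  62–83 → 22 bp
  84–92 → 9 bp
  93–103 then 1–32 → 11 + 32 = 43 bp
Sorted largest to smallest: 43, 29, 22, 9 bp.

43, 29, 22, 9 bp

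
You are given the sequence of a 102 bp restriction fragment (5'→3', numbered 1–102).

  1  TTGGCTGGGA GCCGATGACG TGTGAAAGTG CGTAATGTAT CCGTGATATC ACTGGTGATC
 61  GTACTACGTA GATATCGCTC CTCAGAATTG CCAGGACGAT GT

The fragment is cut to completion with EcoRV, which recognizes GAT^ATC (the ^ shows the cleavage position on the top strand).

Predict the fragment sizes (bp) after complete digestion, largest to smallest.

EcoRV sites (GATATC) start at positions 45, 71.
EcoRV cuts after base 3 of each site, so after positions 47, 73.
Linear molecule, 2 cuts → 3 fragments:
  1–47 → 47 bp
  48–73 → 26 bp
  74–102 → 29 bp
Sorted largest to smallest: 47, 29, 26 bp.

47, 29, 26 bp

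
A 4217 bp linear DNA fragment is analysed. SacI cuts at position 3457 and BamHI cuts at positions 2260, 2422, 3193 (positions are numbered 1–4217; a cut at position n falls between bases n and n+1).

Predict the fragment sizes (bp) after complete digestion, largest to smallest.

2260, 771, 760, 264, 162 bp

Combined cut positions (sorted): 2260, 2422, 3193, 3457.
Linear molecule, 4 cuts → 5 fragments:
  2260 − 0 = 2260 bp
  2422 − 2260 = 162 bp
  3193 − 2422 = 771 bp
  3457 − 3193 = 264 bp
  4217 − 3457 = 760 bp
Sorted largest to smallest: 2260, 771, 760, 264, 162 bp.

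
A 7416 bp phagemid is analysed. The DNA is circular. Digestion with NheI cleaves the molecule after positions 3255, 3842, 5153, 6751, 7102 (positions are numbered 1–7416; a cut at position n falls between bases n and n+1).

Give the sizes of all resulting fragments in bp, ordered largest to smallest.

3569, 1598, 1311, 587, 351 bp

Circular molecule, 5 cuts → 5 fragments:
  3842 − 3255 = 587 bp
  5153 − 3842 = 1311 bp
  6751 − 5153 = 1598 bp
  7102 − 6751 = 351 bp
  wrap: 7416 − 7102 + 3255 = 3569 bp
Sorted largest to smallest: 3569, 1598, 1311, 587, 351 bp.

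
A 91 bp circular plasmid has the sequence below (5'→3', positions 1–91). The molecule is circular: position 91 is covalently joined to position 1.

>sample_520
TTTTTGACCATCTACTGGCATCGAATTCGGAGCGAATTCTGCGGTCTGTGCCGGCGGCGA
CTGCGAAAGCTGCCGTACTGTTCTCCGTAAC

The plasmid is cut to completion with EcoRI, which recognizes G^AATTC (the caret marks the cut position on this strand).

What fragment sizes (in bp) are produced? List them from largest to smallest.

EcoRI sites (GAATTC) start at positions 23, 34.
EcoRI cuts after the first base of each site, so after positions 23, 34.
Circular molecule, 2 cuts → 2 fragments:
  24–34 → 11 bp
  35–91 then 1–23 → 57 + 23 = 80 bp
Sorted largest to smallest: 80, 11 bp.

80, 11 bp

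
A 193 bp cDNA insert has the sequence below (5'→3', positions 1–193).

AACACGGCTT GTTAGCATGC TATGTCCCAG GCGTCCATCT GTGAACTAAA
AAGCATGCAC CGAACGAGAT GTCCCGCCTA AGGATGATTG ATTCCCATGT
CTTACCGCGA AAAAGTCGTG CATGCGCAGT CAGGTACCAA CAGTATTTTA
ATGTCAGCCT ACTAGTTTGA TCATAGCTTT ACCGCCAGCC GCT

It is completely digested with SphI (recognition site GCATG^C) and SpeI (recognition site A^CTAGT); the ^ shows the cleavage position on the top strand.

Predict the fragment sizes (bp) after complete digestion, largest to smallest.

67, 38, 37, 32, 19 bp

SphI sites (GCATGC) start at positions 15, 53, 120.
SphI cuts after base 5 of each site (before the last base), so after positions 19, 57, 124.
The SpeI site (ACTAGT) starts at position 161.
SpeI cuts after the first base of each site, so after position 161.
Combined cut positions: 19, 57, 124, 161.
Linear molecule, 4 cuts → 5 fragments:
  1–19 → 19 bp
  20–57 → 38 bp
  58–124 → 67 bp
  125–161 → 37 bp
  162–193 → 32 bp
Sorted largest to smallest: 67, 38, 37, 32, 19 bp.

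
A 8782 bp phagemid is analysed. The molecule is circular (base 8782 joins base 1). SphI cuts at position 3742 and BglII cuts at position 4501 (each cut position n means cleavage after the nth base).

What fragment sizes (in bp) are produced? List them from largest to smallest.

8023, 759 bp

Combined cut positions (sorted): 3742, 4501.
Circular molecule, 2 cuts → 2 fragments:
  4501 − 3742 = 759 bp
  wrap: 8782 − 4501 + 3742 = 8023 bp
Sorted largest to smallest: 8023, 759 bp.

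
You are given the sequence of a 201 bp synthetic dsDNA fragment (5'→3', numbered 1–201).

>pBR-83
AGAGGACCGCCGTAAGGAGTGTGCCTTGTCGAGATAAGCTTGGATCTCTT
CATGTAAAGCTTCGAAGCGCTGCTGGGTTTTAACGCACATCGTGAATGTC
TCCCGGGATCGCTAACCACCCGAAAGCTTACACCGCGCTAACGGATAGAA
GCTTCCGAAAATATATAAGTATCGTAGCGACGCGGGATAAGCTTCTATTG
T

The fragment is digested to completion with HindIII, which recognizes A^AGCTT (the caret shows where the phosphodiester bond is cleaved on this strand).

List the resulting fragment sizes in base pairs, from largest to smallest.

67, 40, 36, 25, 21, 12 bp

HindIII sites (AAGCTT) start at positions 36, 57, 124, 149, 189.
HindIII cuts after the first base of each site, so after positions 36, 57, 124, 149, 189.
Linear molecule, 5 cuts → 6 fragments:
  1–36 → 36 bp
  37–57 → 21 bp
  58–124 → 67 bp
  125–149 → 25 bp
  150–189 → 40 bp
  190–201 → 12 bp
Sorted largest to smallest: 67, 40, 36, 25, 21, 12 bp.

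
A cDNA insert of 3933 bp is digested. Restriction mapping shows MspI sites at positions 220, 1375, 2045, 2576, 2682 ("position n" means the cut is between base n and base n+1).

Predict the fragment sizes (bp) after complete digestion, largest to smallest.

1251, 1155, 670, 531, 220, 106 bp

Linear molecule, 5 cuts → 6 fragments:
  220 − 0 = 220 bp
  1375 − 220 = 1155 bp
  2045 − 1375 = 670 bp
  2576 − 2045 = 531 bp
  2682 − 2576 = 106 bp
  3933 − 2682 = 1251 bp
Sorted largest to smallest: 1251, 1155, 670, 531, 220, 106 bp.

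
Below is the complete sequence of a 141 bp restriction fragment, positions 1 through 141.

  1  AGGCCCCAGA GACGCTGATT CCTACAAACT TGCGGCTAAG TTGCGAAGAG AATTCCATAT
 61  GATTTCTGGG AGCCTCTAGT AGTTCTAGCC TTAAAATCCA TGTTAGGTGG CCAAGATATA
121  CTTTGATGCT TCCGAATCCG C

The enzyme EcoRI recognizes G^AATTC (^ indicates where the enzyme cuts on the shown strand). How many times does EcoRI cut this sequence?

1

GAATTC occurs starting at position 50.
EcoRI cuts at 1 site.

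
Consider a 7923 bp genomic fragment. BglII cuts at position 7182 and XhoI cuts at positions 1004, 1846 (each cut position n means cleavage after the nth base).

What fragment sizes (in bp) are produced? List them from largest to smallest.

Combined cut positions (sorted): 1004, 1846, 7182.
Linear molecule, 3 cuts → 4 fragments:
  1004 − 0 = 1004 bp
  1846 − 1004 = 842 bp
  7182 − 1846 = 5336 bp
  7923 − 7182 = 741 bp
Sorted largest to smallest: 5336, 1004, 842, 741 bp.

5336, 1004, 842, 741 bp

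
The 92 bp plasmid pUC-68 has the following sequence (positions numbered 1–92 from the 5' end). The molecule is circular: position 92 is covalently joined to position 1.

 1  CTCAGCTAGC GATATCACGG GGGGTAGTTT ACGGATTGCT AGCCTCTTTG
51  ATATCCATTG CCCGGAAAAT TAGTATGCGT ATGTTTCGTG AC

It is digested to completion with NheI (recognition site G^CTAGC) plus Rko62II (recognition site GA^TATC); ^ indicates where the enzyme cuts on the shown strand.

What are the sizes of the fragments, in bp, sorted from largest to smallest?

NheI sites (GCTAGC) start at positions 5, 38.
NheI cuts after the first base of each site, so after positions 5, 38.
Rko62II sites (GATATC) start at positions 11, 50.
Rko62II cuts after base 2 of each site, so after positions 12, 51.
Combined cut positions: 5, 12, 38, 51.
Circular molecule, 4 cuts → 4 fragments:
  6–12 → 7 bp
  13–38 → 26 bp
  39–51 → 13 bp
  52–92 then 1–5 → 41 + 5 = 46 bp
Sorted largest to smallest: 46, 26, 13, 7 bp.

46, 26, 13, 7 bp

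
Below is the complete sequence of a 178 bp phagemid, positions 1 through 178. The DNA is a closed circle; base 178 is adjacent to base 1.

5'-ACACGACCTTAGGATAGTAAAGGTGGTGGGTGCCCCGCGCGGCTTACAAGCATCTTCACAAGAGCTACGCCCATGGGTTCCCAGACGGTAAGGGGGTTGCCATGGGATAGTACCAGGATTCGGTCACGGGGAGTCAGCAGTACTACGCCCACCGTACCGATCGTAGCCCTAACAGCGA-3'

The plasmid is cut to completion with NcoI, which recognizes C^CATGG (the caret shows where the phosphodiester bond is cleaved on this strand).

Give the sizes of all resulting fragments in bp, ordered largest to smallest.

149, 29 bp

NcoI sites (CCATGG) start at positions 71, 100.
NcoI cuts after the first base of each site, so after positions 71, 100.
Circular molecule, 2 cuts → 2 fragments:
  72–100 → 29 bp
  101–178 then 1–71 → 78 + 71 = 149 bp
Sorted largest to smallest: 149, 29 bp.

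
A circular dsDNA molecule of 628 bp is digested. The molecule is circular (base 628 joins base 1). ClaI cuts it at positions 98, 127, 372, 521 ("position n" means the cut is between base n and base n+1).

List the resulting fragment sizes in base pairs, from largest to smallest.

Circular molecule, 4 cuts → 4 fragments:
  127 − 98 = 29 bp
  372 − 127 = 245 bp
  521 − 372 = 149 bp
  wrap: 628 − 521 + 98 = 205 bp
Sorted largest to smallest: 245, 205, 149, 29 bp.

245, 205, 149, 29 bp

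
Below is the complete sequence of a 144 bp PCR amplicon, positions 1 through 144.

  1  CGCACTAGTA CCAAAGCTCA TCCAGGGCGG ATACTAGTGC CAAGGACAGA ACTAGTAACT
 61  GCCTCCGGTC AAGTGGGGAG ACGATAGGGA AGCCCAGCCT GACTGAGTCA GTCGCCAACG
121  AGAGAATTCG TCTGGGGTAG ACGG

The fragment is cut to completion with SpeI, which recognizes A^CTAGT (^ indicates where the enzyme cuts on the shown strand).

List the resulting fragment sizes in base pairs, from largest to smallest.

93, 29, 18, 4 bp

SpeI sites (ACTAGT) start at positions 4, 33, 51.
SpeI cuts after the first base of each site, so after positions 4, 33, 51.
Linear molecule, 3 cuts → 4 fragments:
  1–4 → 4 bp
  5–33 → 29 bp
  34–51 → 18 bp
  52–144 → 93 bp
Sorted largest to smallest: 93, 29, 18, 4 bp.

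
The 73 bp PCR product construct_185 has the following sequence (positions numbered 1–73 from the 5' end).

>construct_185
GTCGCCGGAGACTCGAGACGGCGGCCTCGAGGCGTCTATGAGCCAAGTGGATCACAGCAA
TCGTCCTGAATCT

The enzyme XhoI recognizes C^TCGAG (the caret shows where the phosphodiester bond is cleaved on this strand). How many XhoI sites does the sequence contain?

2

CTCGAG occurs starting at positions 12, 26.
XhoI cuts at 2 sites.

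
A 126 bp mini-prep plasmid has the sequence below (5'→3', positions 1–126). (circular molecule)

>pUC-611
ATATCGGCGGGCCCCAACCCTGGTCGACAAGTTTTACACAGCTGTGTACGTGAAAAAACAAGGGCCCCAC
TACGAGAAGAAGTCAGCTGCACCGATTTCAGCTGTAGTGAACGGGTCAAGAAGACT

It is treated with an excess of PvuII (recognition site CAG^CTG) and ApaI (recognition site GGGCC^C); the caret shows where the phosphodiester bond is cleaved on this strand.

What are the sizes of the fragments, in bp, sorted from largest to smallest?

PvuII sites (CAGCTG) start at positions 39, 84, 99.
PvuII cuts after base 3 of each site, so after positions 41, 86, 101.
ApaI sites (GGGCCC) start at positions 9, 62.
ApaI cuts after base 5 of each site (before the last base), so after positions 13, 66.
Combined cut positions: 13, 41, 66, 86, 101.
Circular molecule, 5 cuts → 5 fragments:
  14–41 → 28 bp
  42–66 → 25 bp
  67–86 → 20 bp
  87–101 → 15 bp
  102–126 then 1–13 → 25 + 13 = 38 bp
Sorted largest to smallest: 38, 28, 25, 20, 15 bp.

38, 28, 25, 20, 15 bp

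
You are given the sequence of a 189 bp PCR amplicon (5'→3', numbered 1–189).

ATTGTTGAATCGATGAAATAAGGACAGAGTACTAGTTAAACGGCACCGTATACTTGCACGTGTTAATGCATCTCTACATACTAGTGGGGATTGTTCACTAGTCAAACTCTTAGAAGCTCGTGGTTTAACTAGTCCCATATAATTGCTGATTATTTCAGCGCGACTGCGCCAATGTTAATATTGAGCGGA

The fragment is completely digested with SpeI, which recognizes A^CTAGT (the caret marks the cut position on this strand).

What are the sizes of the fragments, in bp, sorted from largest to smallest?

61, 49, 31, 31, 17 bp

SpeI sites (ACTAGT) start at positions 31, 80, 97, 128.
SpeI cuts after the first base of each site, so after positions 31, 80, 97, 128.
Linear molecule, 4 cuts → 5 fragments:
  1–31 → 31 bp
  32–80 → 49 bp
  81–97 → 17 bp
  98–128 → 31 bp
  129–189 → 61 bp
Sorted largest to smallest: 61, 49, 31, 31, 17 bp.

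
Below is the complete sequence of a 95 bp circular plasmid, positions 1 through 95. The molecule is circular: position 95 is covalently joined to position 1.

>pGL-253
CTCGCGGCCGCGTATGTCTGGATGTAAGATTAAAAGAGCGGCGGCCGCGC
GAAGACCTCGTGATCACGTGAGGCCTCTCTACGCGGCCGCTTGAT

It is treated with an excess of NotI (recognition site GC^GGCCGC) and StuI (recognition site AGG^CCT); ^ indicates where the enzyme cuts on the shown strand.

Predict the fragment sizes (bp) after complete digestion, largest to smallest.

NotI sites (GCGGCCGC) start at positions 4, 41, 83.
NotI cuts after base 2 of each site, so after positions 5, 42, 84.
The StuI site (AGGCCT) starts at position 71.
StuI cuts after base 3 of each site, so after position 73.
Combined cut positions: 5, 42, 73, 84.
Circular molecule, 4 cuts → 4 fragments:
  6–42 → 37 bp
  43–73 → 31 bp
  74–84 → 11 bp
  85–95 then 1–5 → 11 + 5 = 16 bp
Sorted largest to smallest: 37, 31, 16, 11 bp.

37, 31, 16, 11 bp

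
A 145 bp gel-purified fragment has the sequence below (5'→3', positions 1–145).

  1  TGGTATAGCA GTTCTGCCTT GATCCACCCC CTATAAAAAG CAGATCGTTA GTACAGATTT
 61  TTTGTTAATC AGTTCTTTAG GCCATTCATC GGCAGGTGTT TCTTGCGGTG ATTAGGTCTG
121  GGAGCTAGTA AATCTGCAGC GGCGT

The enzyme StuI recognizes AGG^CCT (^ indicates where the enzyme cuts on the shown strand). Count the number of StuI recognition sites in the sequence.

0

No occurrence of AGGCCT is present in the sequence.
StuI does not cut: 0 sites.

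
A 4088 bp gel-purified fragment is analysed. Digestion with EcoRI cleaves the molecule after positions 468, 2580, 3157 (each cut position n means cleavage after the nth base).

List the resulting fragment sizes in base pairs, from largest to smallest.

Linear molecule, 3 cuts → 4 fragments:
  468 − 0 = 468 bp
  2580 − 468 = 2112 bp
  3157 − 2580 = 577 bp
  4088 − 3157 = 931 bp
Sorted largest to smallest: 2112, 931, 577, 468 bp.

2112, 931, 577, 468 bp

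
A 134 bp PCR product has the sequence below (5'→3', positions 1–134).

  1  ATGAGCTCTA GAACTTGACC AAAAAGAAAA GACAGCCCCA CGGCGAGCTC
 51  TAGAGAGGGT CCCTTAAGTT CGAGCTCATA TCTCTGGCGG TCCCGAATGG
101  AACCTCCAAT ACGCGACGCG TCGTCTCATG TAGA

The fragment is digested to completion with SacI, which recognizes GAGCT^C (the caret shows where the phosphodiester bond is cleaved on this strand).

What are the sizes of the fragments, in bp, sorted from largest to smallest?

58, 42, 27, 7 bp

SacI sites (GAGCTC) start at positions 3, 45, 72.
SacI cuts after base 5 of each site (before the last base), so after positions 7, 49, 76.
Linear molecule, 3 cuts → 4 fragments:
  1–7 → 7 bp
  8–49 → 42 bp
  50–76 → 27 bp
  77–134 → 58 bp
Sorted largest to smallest: 58, 42, 27, 7 bp.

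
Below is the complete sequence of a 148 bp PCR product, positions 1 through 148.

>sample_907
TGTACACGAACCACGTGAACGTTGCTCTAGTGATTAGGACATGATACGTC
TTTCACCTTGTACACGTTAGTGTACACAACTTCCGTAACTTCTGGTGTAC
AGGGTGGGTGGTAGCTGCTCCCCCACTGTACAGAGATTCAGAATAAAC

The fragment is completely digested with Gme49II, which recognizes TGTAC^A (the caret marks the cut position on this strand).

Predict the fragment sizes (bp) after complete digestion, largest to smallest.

58, 31, 25, 17, 12, 5 bp

Gme49II sites (TGTACA) start at positions 1, 59, 71, 96, 127.
Gme49II cuts after base 5 of each site (before the last base), so after positions 5, 63, 75, 100, 131.
Linear molecule, 5 cuts → 6 fragments:
  1–5 → 5 bp
  6–63 → 58 bp
  64–75 → 12 bp
  76–100 → 25 bp
  101–131 → 31 bp
  132–148 → 17 bp
Sorted largest to smallest: 58, 31, 25, 17, 12, 5 bp.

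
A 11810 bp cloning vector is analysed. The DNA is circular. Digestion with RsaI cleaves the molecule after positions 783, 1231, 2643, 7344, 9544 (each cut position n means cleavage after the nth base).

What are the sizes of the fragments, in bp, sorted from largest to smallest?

Circular molecule, 5 cuts → 5 fragments:
  1231 − 783 = 448 bp
  2643 − 1231 = 1412 bp
  7344 − 2643 = 4701 bp
  9544 − 7344 = 2200 bp
  wrap: 11810 − 9544 + 783 = 3049 bp
Sorted largest to smallest: 4701, 3049, 2200, 1412, 448 bp.

4701, 3049, 2200, 1412, 448 bp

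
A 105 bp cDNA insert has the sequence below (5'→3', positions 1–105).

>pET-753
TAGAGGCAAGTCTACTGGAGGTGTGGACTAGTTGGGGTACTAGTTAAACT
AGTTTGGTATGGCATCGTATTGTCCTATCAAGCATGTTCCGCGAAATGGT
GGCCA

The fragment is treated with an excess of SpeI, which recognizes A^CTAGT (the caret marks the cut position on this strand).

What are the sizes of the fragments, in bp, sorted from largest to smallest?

57, 27, 12, 9 bp

SpeI sites (ACTAGT) start at positions 27, 39, 48.
SpeI cuts after the first base of each site, so after positions 27, 39, 48.
Linear molecule, 3 cuts → 4 fragments:
  1–27 → 27 bp
  28–39 → 12 bp
  40–48 → 9 bp
  49–105 → 57 bp
Sorted largest to smallest: 57, 27, 12, 9 bp.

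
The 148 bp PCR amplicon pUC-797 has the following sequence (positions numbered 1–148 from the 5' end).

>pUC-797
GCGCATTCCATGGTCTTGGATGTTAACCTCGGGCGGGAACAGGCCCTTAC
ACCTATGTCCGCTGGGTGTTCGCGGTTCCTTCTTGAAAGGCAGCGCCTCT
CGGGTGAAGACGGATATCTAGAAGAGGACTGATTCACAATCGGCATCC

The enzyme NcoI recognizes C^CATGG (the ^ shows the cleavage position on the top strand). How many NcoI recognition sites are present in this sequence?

CCATGG occurs starting at position 8.
NcoI cuts at 1 site.

1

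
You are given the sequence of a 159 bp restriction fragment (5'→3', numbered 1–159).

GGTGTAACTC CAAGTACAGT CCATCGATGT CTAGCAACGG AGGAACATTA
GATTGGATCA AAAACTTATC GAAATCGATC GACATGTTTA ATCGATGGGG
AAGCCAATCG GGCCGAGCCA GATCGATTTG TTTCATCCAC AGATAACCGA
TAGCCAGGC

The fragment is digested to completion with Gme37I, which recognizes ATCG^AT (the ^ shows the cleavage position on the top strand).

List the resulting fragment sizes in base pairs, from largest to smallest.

51, 34, 31, 26, 17 bp

Gme37I sites (ATCGAT) start at positions 23, 74, 91, 122.
Gme37I cuts after base 4 of each site, so after positions 26, 77, 94, 125.
Linear molecule, 4 cuts → 5 fragments:
  1–26 → 26 bp
  27–77 → 51 bp
  78–94 → 17 bp
  95–125 → 31 bp
  126–159 → 34 bp
Sorted largest to smallest: 51, 34, 31, 26, 17 bp.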